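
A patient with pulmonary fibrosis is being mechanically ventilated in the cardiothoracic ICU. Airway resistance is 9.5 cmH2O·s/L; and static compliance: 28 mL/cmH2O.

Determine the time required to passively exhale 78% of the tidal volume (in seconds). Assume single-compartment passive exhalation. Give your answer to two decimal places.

τ = R × C = 9.5 × 28 mL/cmH2O = 9.5 × 0.028 L/cmH2O = 0.266 s.
Exhaled fraction f = 1 − e^(−t/τ) → t = −τ·ln(1 − f) = −0.266·ln(0.22) = 0.4028 s.

0.40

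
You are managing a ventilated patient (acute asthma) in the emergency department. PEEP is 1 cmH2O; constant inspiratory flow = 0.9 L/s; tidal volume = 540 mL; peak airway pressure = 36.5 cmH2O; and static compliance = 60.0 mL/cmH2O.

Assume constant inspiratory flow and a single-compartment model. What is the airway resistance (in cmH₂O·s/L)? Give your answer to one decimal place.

Equation of motion (constant flow): PIP = Vt/C + R·V̇ + PEEP.
R·V̇ = PIP − Vt/C − PEEP = 36.5 − 540/60.0 − 1 = 36.5 − 9.0 − 1 = 26.5 cmH2O.
R = 26.5 / 0.9 = 29.444 cmH2O·s/L.

29.4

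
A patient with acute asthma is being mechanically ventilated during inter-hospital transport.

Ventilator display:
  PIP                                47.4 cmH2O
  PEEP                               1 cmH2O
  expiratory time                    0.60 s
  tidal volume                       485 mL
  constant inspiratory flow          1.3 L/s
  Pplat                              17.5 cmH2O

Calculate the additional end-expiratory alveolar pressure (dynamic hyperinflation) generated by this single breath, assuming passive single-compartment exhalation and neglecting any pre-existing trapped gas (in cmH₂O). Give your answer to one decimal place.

R = (PIP − Pplat)/V̇ = (47.4 − 17.5) / 1.3 = 29.9/1.3 = 23.0 cmH2O·s/L.
C = Vt/(Pplat − PEEP) = 485.0 / (17.5 − 1) = 485.0/16.5 = 29.394 mL/cmH2O.
τ = R × C = 23.0 × 0.02939 L/cmH2O = 0.676 s.
Fraction remaining = e^(−Te/τ) = e^(−0.60/0.676) = 0.4117; trapped volume = 485.0 × 0.4117 = 199.67 mL.
Additional alveolar pressure from trapping ≈ V_trapped / C = 199.67 / 29.394 = 6.793 cmH2O.

6.8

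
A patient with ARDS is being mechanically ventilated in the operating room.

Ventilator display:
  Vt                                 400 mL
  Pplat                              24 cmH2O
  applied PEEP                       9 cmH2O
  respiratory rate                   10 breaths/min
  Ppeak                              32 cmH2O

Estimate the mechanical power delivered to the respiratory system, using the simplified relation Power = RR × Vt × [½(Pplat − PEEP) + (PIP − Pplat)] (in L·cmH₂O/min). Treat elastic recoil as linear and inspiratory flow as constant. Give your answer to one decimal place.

62.0

Per-breath work = Vt × [½(Pplat−PEEP) + (PIP−Pplat)] = 0.400 × [0.5×15.0 + 8.0] = 0.400 × 15.5 = 6.2 L·cmH2O.
Power = 10 × 6.2 = 62.0 L·cmH2O/min.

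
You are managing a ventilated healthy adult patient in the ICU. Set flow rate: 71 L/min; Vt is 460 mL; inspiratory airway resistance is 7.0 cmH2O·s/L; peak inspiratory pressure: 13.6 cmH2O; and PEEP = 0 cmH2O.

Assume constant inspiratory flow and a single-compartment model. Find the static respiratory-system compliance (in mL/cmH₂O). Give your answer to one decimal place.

Flow: 71 L/min ÷ 60 = 1.1833 L/s.
Equation of motion (constant flow): PIP = Vt/C + R·V̇ + PEEP.
Vt/C = PIP − R·V̇ − PEEP = 13.6 − 7.0×1.1833 − 0 = 13.6 − 8.283 − 0 = 5.317 cmH2O.
C = Vt / 5.317 = 460 / 5.317 = 86.515 mL/cmH2O.

86.5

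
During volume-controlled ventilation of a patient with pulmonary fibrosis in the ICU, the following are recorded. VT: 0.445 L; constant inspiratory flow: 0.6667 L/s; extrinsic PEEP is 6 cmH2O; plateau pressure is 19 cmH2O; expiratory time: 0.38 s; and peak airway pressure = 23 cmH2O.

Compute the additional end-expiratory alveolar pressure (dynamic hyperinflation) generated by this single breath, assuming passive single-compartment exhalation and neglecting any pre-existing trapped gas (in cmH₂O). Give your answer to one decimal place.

R = (PIP − Pplat)/V̇ = (23 − 19) / 0.6667 = 4.0/0.6667 = 6.0 cmH2O·s/L.
C = Vt/(Pplat − PEEP) = 445.0 / (19 − 6) = 445.0/13.0 = 34.231 mL/cmH2O.
τ = R × C = 6.0 × 0.03423 L/cmH2O = 0.2054 s.
Fraction remaining = e^(−Te/τ) = e^(−0.38/0.2054) = 0.1572; trapped volume = 445.0 × 0.1572 = 69.954 mL.
Additional alveolar pressure from trapping ≈ V_trapped / C = 69.954 / 34.231 = 2.044 cmH2O.

2.0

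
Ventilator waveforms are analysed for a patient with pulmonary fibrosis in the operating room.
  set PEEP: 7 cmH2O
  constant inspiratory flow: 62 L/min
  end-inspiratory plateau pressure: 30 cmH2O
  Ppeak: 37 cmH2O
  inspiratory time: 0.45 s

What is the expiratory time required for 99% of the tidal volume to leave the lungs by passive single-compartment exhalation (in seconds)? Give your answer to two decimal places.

Flow: 62 L/min ÷ 60 = 1.0333 L/s.
Vt = flow × Ti = 1.0333 L/s × 0.45 s × 1000 mL/L = 464.99 mL.
R = (PIP − Pplat)/V̇ = (37 − 30) / 1.0333 = 7.0/1.0333 = 6.774 cmH2O·s/L.
C = Vt/(Pplat − PEEP) = 464.99 / (30 − 7) = 464.99/23.0 = 20.217 mL/cmH2O.
τ = R × C = 6.774 × 0.02022 L/cmH2O = 0.137 s.
t = −τ·ln(1 − 0.99) = −0.137·ln(0.01) = 0.6309 s.

0.63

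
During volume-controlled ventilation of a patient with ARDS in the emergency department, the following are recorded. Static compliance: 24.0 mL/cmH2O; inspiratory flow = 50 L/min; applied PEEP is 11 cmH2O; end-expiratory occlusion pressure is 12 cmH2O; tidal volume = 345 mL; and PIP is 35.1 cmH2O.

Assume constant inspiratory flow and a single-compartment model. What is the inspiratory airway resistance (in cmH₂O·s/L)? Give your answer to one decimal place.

10.5

Flow: 50 L/min ÷ 60 = 0.8333 L/s.
Total PEEP = 12 cmH2O (set 11 + intrinsic 1); this is the baseline alveolar pressure.
Equation of motion (constant flow): PIP = Vt/C + R·V̇ + PEEP.
R·V̇ = PIP − Vt/C − PEEP = 35.1 − 345/24.0 − 12 = 35.1 − 14.375 − 12 = 8.725 cmH2O.
R = 8.725 / 0.8333 = 10.47 cmH2O·s/L.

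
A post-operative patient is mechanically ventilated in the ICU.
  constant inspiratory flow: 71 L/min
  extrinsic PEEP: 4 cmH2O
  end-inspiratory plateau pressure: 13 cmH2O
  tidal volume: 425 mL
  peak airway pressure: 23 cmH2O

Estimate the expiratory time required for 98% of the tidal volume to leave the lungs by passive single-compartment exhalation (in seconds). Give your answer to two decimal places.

Flow: 71 L/min ÷ 60 = 1.1833 L/s.
R = (PIP − Pplat)/V̇ = (23 − 13) / 1.1833 = 10.0/1.1833 = 8.451 cmH2O·s/L.
C = Vt/(Pplat − PEEP) = 425.0 / (13 − 4) = 425.0/9.0 = 47.222 mL/cmH2O.
τ = R × C = 8.451 × 0.04722 L/cmH2O = 0.3991 s.
t = −τ·ln(1 − 0.98) = −0.3991·ln(0.02) = 1.561 s.

1.56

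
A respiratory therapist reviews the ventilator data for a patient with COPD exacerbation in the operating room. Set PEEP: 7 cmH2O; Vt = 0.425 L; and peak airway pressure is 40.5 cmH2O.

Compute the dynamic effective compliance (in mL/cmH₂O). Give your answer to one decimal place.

12.7

Dynamic compliance = Vt / (PIP − PEEP) = 425 / (40.5 − 7) = 425 / 33.5 = 12.687 mL/cmH2O.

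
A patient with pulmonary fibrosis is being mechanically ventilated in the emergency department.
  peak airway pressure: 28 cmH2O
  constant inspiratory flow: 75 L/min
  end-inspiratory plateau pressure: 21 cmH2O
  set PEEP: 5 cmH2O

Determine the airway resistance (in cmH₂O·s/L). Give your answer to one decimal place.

Flow: 75 L/min ÷ 60 = 1.25 L/s.
Raw = (PIP − Pplat) / flow = (28 − 21) / 1.25 = 7.0 / 1.25 = 5.6 cmH2O·s/L.

5.6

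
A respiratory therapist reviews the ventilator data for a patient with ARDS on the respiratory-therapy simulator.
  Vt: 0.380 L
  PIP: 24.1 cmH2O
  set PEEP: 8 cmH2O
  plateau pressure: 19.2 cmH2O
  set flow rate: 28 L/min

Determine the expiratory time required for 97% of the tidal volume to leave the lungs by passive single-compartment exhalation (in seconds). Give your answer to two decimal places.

Flow: 28 L/min ÷ 60 = 0.4667 L/s.
R = (PIP − Pplat)/V̇ = (24.1 − 19.2) / 0.4667 = 4.9/0.4667 = 10.499 cmH2O·s/L.
C = Vt/(Pplat − PEEP) = 380.0 / (19.2 − 8) = 380.0/11.2 = 33.929 mL/cmH2O.
τ = R × C = 10.499 × 0.03393 L/cmH2O = 0.3562 s.
t = −τ·ln(1 − 0.97) = −0.3562·ln(0.03) = 1.249 s.

1.25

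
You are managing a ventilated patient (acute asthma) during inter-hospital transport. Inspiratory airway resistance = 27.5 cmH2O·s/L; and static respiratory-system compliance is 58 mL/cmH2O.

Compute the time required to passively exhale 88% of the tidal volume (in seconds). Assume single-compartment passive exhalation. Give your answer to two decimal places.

3.38

τ = R × C = 27.5 × 58 mL/cmH2O = 27.5 × 0.058 L/cmH2O = 1.595 s.
Exhaled fraction f = 1 − e^(−t/τ) → t = −τ·ln(1 − f) = −1.595·ln(0.12) = 3.382 s.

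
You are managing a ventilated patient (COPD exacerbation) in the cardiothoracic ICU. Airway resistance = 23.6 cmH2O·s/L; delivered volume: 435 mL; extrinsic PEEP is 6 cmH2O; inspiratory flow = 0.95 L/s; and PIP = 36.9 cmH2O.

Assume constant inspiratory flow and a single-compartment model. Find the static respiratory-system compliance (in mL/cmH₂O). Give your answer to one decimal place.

51.3

Equation of motion (constant flow): PIP = Vt/C + R·V̇ + PEEP.
Vt/C = PIP − R·V̇ − PEEP = 36.9 − 23.6×0.95 − 6 = 36.9 − 22.42 − 6 = 8.48 cmH2O.
C = Vt / 8.48 = 435 / 8.48 = 51.297 mL/cmH2O.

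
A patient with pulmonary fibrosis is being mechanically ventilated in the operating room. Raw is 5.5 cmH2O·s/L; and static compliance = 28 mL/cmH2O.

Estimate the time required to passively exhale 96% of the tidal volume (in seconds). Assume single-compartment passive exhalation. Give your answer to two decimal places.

τ = R × C = 5.5 × 28 mL/cmH2O = 5.5 × 0.028 L/cmH2O = 0.154 s.
Exhaled fraction f = 1 − e^(−t/τ) → t = −τ·ln(1 − f) = −0.154·ln(0.04) = 0.4957 s.

0.50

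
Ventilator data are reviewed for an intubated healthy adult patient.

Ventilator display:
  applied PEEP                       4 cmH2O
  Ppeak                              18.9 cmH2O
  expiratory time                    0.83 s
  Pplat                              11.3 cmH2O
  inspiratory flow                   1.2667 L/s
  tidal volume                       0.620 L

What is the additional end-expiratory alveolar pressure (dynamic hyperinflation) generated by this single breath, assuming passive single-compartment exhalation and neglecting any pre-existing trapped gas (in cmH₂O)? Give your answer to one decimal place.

1.4

R = (PIP − Pplat)/V̇ = (18.9 − 11.3) / 1.2667 = 7.6/1.2667 = 6.0 cmH2O·s/L.
C = Vt/(Pplat − PEEP) = 620.0 / (11.3 − 4) = 620.0/7.3 = 84.932 mL/cmH2O.
τ = R × C = 6.0 × 0.08493 L/cmH2O = 0.5096 s.
Fraction remaining = e^(−Te/τ) = e^(−0.83/0.5096) = 0.1962; trapped volume = 620.0 × 0.1962 = 121.64 mL.
Additional alveolar pressure from trapping ≈ V_trapped / C = 121.64 / 84.932 = 1.432 cmH2O.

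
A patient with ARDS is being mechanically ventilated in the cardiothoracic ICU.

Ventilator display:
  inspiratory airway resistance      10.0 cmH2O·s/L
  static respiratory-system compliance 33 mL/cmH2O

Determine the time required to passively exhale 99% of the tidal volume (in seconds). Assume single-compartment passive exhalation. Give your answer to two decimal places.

1.52

τ = R × C = 10.0 × 33 mL/cmH2O = 10.0 × 0.033 L/cmH2O = 0.33 s.
Exhaled fraction f = 1 − e^(−t/τ) → t = −τ·ln(1 − f) = −0.33·ln(0.01) = 1.52 s.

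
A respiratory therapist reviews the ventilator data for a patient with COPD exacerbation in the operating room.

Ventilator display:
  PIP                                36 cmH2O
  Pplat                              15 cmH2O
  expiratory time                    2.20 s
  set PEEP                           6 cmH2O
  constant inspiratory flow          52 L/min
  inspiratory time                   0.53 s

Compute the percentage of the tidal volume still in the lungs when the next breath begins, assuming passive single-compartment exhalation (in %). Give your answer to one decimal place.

16.9

Flow: 52 L/min ÷ 60 = 0.8667 L/s.
Vt = flow × Ti = 0.8667 L/s × 0.53 s × 1000 mL/L = 459.35 mL.
R = (PIP − Pplat)/V̇ = (36 − 15) / 0.8667 = 21.0/0.8667 = 24.23 cmH2O·s/L.
C = Vt/(Pplat − PEEP) = 459.35 / (15 − 6) = 459.35/9.0 = 51.039 mL/cmH2O.
τ = R × C = 24.23 × 0.05104 L/cmH2O = 1.237 s.
Fraction remaining at end-expiration = e^(−Te/τ) = e^(−2.20/1.237) = 0.1689 → 16.89%.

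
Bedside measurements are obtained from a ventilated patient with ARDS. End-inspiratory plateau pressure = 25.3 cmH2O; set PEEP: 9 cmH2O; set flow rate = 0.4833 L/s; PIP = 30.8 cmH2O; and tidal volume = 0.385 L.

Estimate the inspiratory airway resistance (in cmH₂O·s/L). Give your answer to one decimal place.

11.4

Raw = (PIP − Pplat) / flow = (30.8 − 25.3) / 0.4833 = 5.5 / 0.4833 = 11.38 cmH2O·s/L.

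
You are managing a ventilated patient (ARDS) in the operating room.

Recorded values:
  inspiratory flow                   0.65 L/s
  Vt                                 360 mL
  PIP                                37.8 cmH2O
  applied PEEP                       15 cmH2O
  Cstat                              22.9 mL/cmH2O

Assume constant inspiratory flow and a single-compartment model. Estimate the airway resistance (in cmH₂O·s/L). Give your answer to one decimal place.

10.9

Equation of motion (constant flow): PIP = Vt/C + R·V̇ + PEEP.
R·V̇ = PIP − Vt/C − PEEP = 37.8 − 360/22.9 − 15 = 37.8 − 15.721 − 15 = 7.079 cmH2O.
R = 7.079 / 0.65 = 10.891 cmH2O·s/L.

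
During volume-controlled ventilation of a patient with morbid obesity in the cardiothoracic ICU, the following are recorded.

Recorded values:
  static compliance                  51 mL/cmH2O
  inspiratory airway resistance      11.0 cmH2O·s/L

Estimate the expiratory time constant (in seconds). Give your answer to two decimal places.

0.56

τ = R × C = 11.0 × 51 mL/cmH2O = 11.0 × 0.051 L/cmH2O = 0.561 s.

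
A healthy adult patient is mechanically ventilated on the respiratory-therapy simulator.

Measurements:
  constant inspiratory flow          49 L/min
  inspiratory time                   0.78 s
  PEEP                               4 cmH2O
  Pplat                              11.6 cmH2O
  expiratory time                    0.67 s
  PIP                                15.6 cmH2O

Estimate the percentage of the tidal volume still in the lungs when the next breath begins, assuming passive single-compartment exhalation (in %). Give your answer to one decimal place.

Flow: 49 L/min ÷ 60 = 0.8167 L/s.
Vt = flow × Ti = 0.8167 L/s × 0.78 s × 1000 mL/L = 637.03 mL.
R = (PIP − Pplat)/V̇ = (15.6 − 11.6) / 0.8167 = 4.0/0.8167 = 4.898 cmH2O·s/L.
C = Vt/(Pplat − PEEP) = 637.03 / (11.6 − 4) = 637.03/7.6 = 83.82 mL/cmH2O.
τ = R × C = 4.898 × 0.08382 L/cmH2O = 0.4106 s.
Fraction remaining at end-expiration = e^(−Te/τ) = e^(−0.67/0.4106) = 0.1956 → 19.56%.

19.6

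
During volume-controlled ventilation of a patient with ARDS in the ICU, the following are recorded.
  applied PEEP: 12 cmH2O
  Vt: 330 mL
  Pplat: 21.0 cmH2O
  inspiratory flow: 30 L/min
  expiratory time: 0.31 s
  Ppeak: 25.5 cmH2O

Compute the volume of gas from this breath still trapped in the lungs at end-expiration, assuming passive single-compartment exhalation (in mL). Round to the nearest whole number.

Flow: 30 L/min ÷ 60 = 0.5 L/s.
R = (PIP − Pplat)/V̇ = (25.5 − 21.0) / 0.5 = 4.5/0.5 = 9.0 cmH2O·s/L.
C = Vt/(Pplat − PEEP) = 330.0 / (21.0 − 12) = 330.0/9.0 = 36.667 mL/cmH2O.
τ = R × C = 9.0 × 0.03667 L/cmH2O = 0.33 s.
Fraction remaining = e^(−Te/τ) = e^(−0.31/0.33) = 0.3909.
Trapped volume = 330.0 × 0.3909 = 129.0 mL.

129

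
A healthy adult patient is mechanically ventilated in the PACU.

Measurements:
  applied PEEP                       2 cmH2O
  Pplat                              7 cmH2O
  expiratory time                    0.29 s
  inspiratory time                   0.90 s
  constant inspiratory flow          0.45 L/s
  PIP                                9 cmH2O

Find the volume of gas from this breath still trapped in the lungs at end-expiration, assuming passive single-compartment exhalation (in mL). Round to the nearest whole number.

181

Vt = flow × Ti = 0.45 L/s × 0.90 s × 1000 mL/L = 405.0 mL.
R = (PIP − Pplat)/V̇ = (9 − 7) / 0.45 = 2.0/0.45 = 4.444 cmH2O·s/L.
C = Vt/(Pplat − PEEP) = 405.0 / (7 − 2) = 405.0/5.0 = 81.0 mL/cmH2O.
τ = R × C = 4.444 × 0.081 L/cmH2O = 0.36 s.
Fraction remaining = e^(−Te/τ) = e^(−0.29/0.36) = 0.4468.
Trapped volume = 405.0 × 0.4468 = 180.95 mL.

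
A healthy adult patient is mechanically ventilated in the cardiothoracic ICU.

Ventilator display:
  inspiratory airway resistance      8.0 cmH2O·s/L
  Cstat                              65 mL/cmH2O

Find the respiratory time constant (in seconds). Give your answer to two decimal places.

τ = R × C = 8.0 × 65 mL/cmH2O = 8.0 × 0.065 L/cmH2O = 0.52 s.

0.52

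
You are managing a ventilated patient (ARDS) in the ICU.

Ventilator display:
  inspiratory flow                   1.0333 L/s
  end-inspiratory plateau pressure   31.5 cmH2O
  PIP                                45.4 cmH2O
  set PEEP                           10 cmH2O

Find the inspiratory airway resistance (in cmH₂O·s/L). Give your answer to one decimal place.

13.5

Raw = (PIP − Pplat) / flow = (45.4 − 31.5) / 1.0333 = 13.9 / 1.0333 = 13.452 cmH2O·s/L.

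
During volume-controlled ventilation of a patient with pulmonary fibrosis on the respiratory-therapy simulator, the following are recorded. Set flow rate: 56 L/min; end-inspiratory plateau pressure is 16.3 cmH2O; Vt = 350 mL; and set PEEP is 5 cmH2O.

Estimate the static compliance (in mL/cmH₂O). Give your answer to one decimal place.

Cstat = Vt / (Pplat − PEEP) = 350 / (16.3 − 5) = 350 / 11.3 = 30.973 mL/cmH2O.

31.0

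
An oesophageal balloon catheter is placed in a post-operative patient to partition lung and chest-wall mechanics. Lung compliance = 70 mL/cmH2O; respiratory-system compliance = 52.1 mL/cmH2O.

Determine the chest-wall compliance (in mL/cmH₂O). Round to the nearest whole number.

1/Ccw = 1/Crs − 1/CL.
1/Ccw = 1/52.1 − 1/70 = 0.004908.
Ccw = 203.75 mL/cmH2O.

204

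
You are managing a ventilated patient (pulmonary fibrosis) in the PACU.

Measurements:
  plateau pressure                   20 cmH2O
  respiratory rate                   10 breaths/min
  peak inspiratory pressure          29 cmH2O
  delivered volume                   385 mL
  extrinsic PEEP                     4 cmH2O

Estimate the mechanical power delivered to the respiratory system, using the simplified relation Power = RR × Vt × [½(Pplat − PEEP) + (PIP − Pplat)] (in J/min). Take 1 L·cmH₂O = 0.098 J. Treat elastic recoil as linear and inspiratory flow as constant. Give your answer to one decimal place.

6.4

Per-breath work = Vt × [½(Pplat−PEEP) + (PIP−Pplat)] = 0.385 × [0.5×16.0 + 9.0] = 0.385 × 17.0 = 6.545 L·cmH2O.
Power = 10 × 6.545 = 65.45 L·cmH2O/min.
× 0.098 J/(L·cmH2O) → 6.414 J/min.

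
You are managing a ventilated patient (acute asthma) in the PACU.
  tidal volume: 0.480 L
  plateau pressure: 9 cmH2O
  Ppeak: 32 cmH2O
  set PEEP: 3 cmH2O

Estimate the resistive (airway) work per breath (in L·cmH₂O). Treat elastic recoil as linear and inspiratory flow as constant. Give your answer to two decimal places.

With constant inspiratory flow the resistive pressure is constant at PIP − Pplat = 32 − 9 = 23.0 cmH2O, so resistive work = 23.0 × 0.480 = 11.04 L·cmH2O.

11.04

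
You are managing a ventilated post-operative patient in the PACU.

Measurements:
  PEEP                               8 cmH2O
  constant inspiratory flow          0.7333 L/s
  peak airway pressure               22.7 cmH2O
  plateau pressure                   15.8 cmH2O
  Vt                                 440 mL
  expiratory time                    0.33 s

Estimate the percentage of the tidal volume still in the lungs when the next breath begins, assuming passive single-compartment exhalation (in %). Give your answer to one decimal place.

53.7

R = (PIP − Pplat)/V̇ = (22.7 − 15.8) / 0.7333 = 6.9/0.7333 = 9.41 cmH2O·s/L.
C = Vt/(Pplat − PEEP) = 440.0 / (15.8 − 8) = 440.0/7.8 = 56.41 mL/cmH2O.
τ = R × C = 9.41 × 0.05641 L/cmH2O = 0.5308 s.
Fraction remaining at end-expiration = e^(−Te/τ) = e^(−0.33/0.5308) = 0.537 → 53.7%.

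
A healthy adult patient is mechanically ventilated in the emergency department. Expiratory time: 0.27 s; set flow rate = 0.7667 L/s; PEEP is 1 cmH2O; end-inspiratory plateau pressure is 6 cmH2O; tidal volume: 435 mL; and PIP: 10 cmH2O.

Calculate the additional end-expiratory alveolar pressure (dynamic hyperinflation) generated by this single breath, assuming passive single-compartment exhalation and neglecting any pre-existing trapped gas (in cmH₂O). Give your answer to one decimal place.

2.8

R = (PIP − Pplat)/V̇ = (10 − 6) / 0.7667 = 4.0/0.7667 = 5.217 cmH2O·s/L.
C = Vt/(Pplat − PEEP) = 435.0 / (6 − 1) = 435.0/5.0 = 87.0 mL/cmH2O.
τ = R × C = 5.217 × 0.087 L/cmH2O = 0.4539 s.
Fraction remaining = e^(−Te/τ) = e^(−0.27/0.4539) = 0.5516; trapped volume = 435.0 × 0.5516 = 239.95 mL.
Additional alveolar pressure from trapping ≈ V_trapped / C = 239.95 / 87.0 = 2.758 cmH2O.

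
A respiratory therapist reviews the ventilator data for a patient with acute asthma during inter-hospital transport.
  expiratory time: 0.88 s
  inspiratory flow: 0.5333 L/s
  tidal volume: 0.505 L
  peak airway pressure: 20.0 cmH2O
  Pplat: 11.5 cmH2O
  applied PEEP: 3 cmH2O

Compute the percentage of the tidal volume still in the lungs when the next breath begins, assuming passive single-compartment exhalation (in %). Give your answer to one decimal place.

R = (PIP − Pplat)/V̇ = (20.0 − 11.5) / 0.5333 = 8.5/0.5333 = 15.938 cmH2O·s/L.
C = Vt/(Pplat − PEEP) = 505.0 / (11.5 − 3) = 505.0/8.5 = 59.412 mL/cmH2O.
τ = R × C = 15.938 × 0.05941 L/cmH2O = 0.9469 s.
Fraction remaining at end-expiration = e^(−Te/τ) = e^(−0.88/0.9469) = 0.3948 → 39.48%.

39.5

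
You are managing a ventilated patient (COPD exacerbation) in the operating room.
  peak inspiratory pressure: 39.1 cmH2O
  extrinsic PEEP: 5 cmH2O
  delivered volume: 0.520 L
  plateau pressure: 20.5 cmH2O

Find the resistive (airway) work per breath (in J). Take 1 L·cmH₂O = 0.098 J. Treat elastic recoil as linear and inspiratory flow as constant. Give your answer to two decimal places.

With constant inspiratory flow the resistive pressure is constant at PIP − Pplat = 39.1 − 20.5 = 18.6 cmH2O, so resistive work = 18.6 × 0.520 = 9.672 L·cmH2O.
× 0.098 J/(L·cmH2O) → 0.9479 J.

0.95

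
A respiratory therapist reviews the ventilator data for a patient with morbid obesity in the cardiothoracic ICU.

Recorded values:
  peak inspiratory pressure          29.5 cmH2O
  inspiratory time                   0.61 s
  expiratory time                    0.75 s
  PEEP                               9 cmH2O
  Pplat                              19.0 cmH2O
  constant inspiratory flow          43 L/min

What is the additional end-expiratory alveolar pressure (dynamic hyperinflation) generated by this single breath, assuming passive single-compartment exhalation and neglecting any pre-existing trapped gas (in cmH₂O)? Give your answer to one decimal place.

Flow: 43 L/min ÷ 60 = 0.7167 L/s.
Vt = flow × Ti = 0.7167 L/s × 0.61 s × 1000 mL/L = 437.19 mL.
R = (PIP − Pplat)/V̇ = (29.5 − 19.0) / 0.7167 = 10.5/0.7167 = 14.65 cmH2O·s/L.
C = Vt/(Pplat − PEEP) = 437.19 / (19.0 − 9) = 437.19/10.0 = 43.719 mL/cmH2O.
τ = R × C = 14.65 × 0.04372 L/cmH2O = 0.6405 s.
Fraction remaining = e^(−Te/τ) = e^(−0.75/0.6405) = 0.3101; trapped volume = 437.19 × 0.3101 = 135.57 mL.
Additional alveolar pressure from trapping ≈ V_trapped / C = 135.57 / 43.719 = 3.101 cmH2O.

3.1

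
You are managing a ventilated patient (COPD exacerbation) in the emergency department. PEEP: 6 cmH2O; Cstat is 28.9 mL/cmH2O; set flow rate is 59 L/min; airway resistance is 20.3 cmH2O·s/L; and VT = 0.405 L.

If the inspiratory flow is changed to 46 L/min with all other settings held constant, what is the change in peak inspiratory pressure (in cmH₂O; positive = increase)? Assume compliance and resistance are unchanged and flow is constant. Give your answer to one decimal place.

Flow: 59 L/min ÷ 60 = 0.9833 L/s.
New flow: 46 L/min ÷ 60 = 0.7667 L/s.
PIP = Vt/C + R·V̇ + PEEP (constant-flow equation of motion).
Only the resistive term changes: ΔPIP = R × ΔV̇ = 20.3 × (0.7667 − 0.9833) = 20.3 × -0.2166 = -4.397 cmH2O.

-4.4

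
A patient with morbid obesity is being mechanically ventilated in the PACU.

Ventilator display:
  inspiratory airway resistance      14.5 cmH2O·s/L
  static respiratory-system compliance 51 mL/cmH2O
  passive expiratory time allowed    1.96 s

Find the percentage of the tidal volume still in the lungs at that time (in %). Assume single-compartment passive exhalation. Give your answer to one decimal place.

τ = R × C = 14.5 × 51 mL/cmH2O = 14.5 × 0.051 L/cmH2O = 0.7395 s.
Passive exhalation: V(t)/V₀ = e^(−t/τ) = e^(−1.96/0.7395) = 0.07062.
Fraction remaining = 0.07062 → 7.062%.

7.1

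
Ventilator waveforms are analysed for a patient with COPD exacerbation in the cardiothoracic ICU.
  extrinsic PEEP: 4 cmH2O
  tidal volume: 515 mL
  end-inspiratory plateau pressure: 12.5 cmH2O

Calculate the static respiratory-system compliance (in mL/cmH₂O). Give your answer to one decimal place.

Cstat = Vt / (Pplat − PEEP) = 515 / (12.5 − 4) = 515 / 8.5 = 60.588 mL/cmH2O.

60.6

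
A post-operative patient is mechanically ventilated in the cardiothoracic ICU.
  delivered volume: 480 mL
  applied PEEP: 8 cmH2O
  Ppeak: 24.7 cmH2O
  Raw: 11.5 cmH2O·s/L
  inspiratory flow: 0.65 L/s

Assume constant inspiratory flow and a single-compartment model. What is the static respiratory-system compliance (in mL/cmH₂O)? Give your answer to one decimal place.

Equation of motion (constant flow): PIP = Vt/C + R·V̇ + PEEP.
Vt/C = PIP − R·V̇ − PEEP = 24.7 − 11.5×0.65 − 8 = 24.7 − 7.475 − 8 = 9.225 cmH2O.
C = Vt / 9.225 = 480 / 9.225 = 52.033 mL/cmH2O.

52.0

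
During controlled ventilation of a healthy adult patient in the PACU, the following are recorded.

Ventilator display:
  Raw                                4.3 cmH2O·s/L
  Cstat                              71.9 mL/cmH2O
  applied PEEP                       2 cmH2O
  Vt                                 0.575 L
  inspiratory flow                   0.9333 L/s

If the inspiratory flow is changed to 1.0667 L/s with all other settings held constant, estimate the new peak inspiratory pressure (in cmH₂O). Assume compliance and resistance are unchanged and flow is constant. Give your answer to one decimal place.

PIP = Vt/C + R·V̇ + PEEP (constant-flow equation of motion).
Only the resistive term changes: ΔPIP = R × ΔV̇ = 4.3 × (1.0667 − 0.9333) = 4.3 × 0.1334 = 0.5736 cmH2O.
Original PIP = 575/71.9 + 4.3×0.9333 + 2 = 14.01 cmH2O; new PIP = 14.01 + (0.5736) = 14.584 cmH2O.

14.6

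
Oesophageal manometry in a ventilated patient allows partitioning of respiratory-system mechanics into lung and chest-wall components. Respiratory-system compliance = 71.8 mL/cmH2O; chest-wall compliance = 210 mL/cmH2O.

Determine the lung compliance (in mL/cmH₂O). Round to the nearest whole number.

109

1/CL = 1/Crs − 1/Ccw.
1/CL = 1/71.8 − 1/210 = 0.009166.
CL = 109.1 mL/cmH2O.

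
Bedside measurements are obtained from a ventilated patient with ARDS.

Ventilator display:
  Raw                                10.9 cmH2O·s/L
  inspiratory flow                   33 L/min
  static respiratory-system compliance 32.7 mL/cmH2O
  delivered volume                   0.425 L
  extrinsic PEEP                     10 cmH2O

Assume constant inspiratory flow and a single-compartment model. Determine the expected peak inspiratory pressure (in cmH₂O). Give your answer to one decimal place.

29.0

Flow: 33 L/min ÷ 60 = 0.55 L/s.
Equation of motion (constant flow): PIP = Vt/C + R·V̇ + PEEP.
PIP = 425/32.7 + 10.9×0.55 + 10 = 12.997 + 5.995 + 10 = 28.992 cmH2O.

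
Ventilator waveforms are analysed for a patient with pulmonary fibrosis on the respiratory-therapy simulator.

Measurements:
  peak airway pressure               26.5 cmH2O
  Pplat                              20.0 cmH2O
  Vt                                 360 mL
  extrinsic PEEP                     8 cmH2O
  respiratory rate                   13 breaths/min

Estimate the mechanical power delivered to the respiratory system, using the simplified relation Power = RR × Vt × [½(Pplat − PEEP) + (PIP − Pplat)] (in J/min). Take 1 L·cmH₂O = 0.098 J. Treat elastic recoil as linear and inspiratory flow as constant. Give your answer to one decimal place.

Per-breath work = Vt × [½(Pplat−PEEP) + (PIP−Pplat)] = 0.360 × [0.5×12.0 + 6.5] = 0.360 × 12.5 = 4.5 L·cmH2O.
Power = 13 × 4.5 = 58.5 L·cmH2O/min.
× 0.098 J/(L·cmH2O) → 5.733 J/min.

5.7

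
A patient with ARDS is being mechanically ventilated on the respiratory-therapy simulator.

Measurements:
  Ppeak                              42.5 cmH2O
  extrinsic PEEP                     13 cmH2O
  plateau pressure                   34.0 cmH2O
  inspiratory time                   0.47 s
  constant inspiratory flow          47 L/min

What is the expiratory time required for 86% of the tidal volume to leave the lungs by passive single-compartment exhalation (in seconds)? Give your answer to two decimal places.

Flow: 47 L/min ÷ 60 = 0.7833 L/s.
Vt = flow × Ti = 0.7833 L/s × 0.47 s × 1000 mL/L = 368.15 mL.
R = (PIP − Pplat)/V̇ = (42.5 − 34.0) / 0.7833 = 8.5/0.7833 = 10.852 cmH2O·s/L.
C = Vt/(Pplat − PEEP) = 368.15 / (34.0 − 13) = 368.15/21.0 = 17.531 mL/cmH2O.
τ = R × C = 10.852 × 0.01753 L/cmH2O = 0.1902 s.
t = −τ·ln(1 − 0.86) = −0.1902·ln(0.14) = 0.374 s.

0.37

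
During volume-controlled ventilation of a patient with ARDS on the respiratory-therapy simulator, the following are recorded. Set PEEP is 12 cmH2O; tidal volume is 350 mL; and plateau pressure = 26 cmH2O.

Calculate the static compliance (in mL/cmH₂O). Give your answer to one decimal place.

25.0

Cstat = Vt / (Pplat − PEEP) = 350 / (26 − 12) = 350 / 14.0 = 25.0 mL/cmH2O.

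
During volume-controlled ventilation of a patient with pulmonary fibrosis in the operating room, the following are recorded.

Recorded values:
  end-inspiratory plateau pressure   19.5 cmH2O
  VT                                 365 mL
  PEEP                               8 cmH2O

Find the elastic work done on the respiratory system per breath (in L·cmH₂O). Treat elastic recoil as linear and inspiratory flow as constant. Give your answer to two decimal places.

2.10

Elastic work ≈ ½ × (Pplat − PEEP) × Vt = 0.5 × (19.5 − 8) × 0.365 L = 0.5 × 11.5 × 0.365 = 2.099 L·cmH2O.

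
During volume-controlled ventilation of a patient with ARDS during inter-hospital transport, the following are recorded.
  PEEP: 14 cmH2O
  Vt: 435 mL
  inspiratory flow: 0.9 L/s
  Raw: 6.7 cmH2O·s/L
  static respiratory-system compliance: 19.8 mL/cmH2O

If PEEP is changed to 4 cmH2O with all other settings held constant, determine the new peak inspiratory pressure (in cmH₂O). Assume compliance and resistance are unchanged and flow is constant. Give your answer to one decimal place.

PIP = Vt/C + R·V̇ + PEEP (constant-flow equation of motion).
Only the baseline term changes: ΔPIP = ΔPEEP = 4 − 14 = -10.0 cmH2O.
Original PIP = 435/19.8 + 6.7×0.9 + 14 = 42.0 cmH2O; new PIP = 42.0 + (-10.0) = 32.0 cmH2O.

32.0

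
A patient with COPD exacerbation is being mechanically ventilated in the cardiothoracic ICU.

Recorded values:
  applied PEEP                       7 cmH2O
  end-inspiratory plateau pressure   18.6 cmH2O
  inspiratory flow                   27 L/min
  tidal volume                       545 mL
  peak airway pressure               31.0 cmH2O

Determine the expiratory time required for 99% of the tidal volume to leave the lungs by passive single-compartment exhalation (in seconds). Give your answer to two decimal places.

5.96

Flow: 27 L/min ÷ 60 = 0.45 L/s.
R = (PIP − Pplat)/V̇ = (31.0 − 18.6) / 0.45 = 12.4/0.45 = 27.556 cmH2O·s/L.
C = Vt/(Pplat − PEEP) = 545.0 / (18.6 − 7) = 545.0/11.6 = 46.983 mL/cmH2O.
τ = R × C = 27.556 × 0.04698 L/cmH2O = 1.295 s.
t = −τ·ln(1 − 0.99) = −1.295·ln(0.01) = 5.964 s.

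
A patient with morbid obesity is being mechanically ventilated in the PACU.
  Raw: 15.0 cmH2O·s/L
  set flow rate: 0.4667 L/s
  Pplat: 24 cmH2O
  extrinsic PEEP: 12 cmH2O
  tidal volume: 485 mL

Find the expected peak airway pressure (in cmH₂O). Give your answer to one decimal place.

PIP = Pplat + Raw × flow = 24 + 15.0 × 0.4667 = 24 + 7.001 = 31.001 cmH2O.

31.0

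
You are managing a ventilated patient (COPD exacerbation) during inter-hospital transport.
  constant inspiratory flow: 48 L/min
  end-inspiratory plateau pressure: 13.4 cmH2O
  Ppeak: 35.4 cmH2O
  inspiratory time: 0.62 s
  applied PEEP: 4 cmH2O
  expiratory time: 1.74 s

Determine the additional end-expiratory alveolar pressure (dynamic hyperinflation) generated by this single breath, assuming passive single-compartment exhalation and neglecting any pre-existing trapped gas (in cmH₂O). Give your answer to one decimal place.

Flow: 48 L/min ÷ 60 = 0.8 L/s.
Vt = flow × Ti = 0.8 L/s × 0.62 s × 1000 mL/L = 496.0 mL.
R = (PIP − Pplat)/V̇ = (35.4 − 13.4) / 0.8 = 22.0/0.8 = 27.5 cmH2O·s/L.
C = Vt/(Pplat − PEEP) = 496.0 / (13.4 − 4) = 496.0/9.4 = 52.766 mL/cmH2O.
τ = R × C = 27.5 × 0.05277 L/cmH2O = 1.451 s.
Fraction remaining = e^(−Te/τ) = e^(−1.74/1.451) = 0.3014; trapped volume = 496.0 × 0.3014 = 149.49 mL.
Additional alveolar pressure from trapping ≈ V_trapped / C = 149.49 / 52.766 = 2.833 cmH2O.

2.8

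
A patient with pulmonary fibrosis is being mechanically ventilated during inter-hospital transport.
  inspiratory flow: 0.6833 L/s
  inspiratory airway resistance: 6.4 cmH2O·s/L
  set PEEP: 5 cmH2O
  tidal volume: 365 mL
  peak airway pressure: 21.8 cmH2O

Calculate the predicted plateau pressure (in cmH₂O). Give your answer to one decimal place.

Pplat = PIP − Raw × flow = 21.8 − 6.4 × 0.6833 = 21.8 − 4.373 = 17.427 cmH2O.

17.4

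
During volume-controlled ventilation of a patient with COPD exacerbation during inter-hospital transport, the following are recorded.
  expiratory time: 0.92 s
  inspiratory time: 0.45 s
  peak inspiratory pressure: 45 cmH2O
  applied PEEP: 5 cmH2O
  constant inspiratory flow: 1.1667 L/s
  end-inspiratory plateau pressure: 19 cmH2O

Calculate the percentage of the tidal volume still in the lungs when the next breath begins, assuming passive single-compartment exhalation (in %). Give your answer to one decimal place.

Vt = flow × Ti = 1.1667 L/s × 0.45 s × 1000 mL/L = 525.02 mL.
R = (PIP − Pplat)/V̇ = (45 − 19) / 1.1667 = 26.0/1.1667 = 22.285 cmH2O·s/L.
C = Vt/(Pplat − PEEP) = 525.02 / (19 − 5) = 525.02/14.0 = 37.501 mL/cmH2O.
τ = R × C = 22.285 × 0.0375 L/cmH2O = 0.8357 s.
Fraction remaining at end-expiration = e^(−Te/τ) = e^(−0.92/0.8357) = 0.3326 → 33.26%.

33.3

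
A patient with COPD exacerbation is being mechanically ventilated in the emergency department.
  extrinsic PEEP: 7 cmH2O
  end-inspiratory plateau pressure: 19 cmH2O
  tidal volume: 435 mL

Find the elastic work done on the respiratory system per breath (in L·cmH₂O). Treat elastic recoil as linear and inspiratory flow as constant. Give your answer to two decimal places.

Elastic work ≈ ½ × (Pplat − PEEP) × Vt = 0.5 × (19 − 7) × 0.435 L = 0.5 × 12.0 × 0.435 = 2.61 L·cmH2O.

2.61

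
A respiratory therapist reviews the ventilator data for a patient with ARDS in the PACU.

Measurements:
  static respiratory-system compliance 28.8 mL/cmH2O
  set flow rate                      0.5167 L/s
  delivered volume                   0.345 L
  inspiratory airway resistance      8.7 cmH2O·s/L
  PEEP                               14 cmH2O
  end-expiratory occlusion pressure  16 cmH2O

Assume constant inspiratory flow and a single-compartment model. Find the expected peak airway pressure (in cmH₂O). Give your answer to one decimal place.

32.5

Total PEEP = 16 cmH2O (set 14 + intrinsic 2); this is the baseline alveolar pressure.
Equation of motion (constant flow): PIP = Vt/C + R·V̇ + PEEP.
PIP = 345/28.8 + 8.7×0.5167 + 16 = 11.979 + 4.495 + 16 = 32.474 cmH2O.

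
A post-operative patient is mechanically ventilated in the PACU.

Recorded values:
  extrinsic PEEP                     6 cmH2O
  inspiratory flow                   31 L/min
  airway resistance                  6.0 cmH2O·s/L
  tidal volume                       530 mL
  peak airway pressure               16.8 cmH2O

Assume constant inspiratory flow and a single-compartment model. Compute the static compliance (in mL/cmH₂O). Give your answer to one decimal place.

Flow: 31 L/min ÷ 60 = 0.5167 L/s.
Equation of motion (constant flow): PIP = Vt/C + R·V̇ + PEEP.
Vt/C = PIP − R·V̇ − PEEP = 16.8 − 6.0×0.5167 − 6 = 16.8 − 3.1 − 6 = 7.7 cmH2O.
C = Vt / 7.7 = 530 / 7.7 = 68.831 mL/cmH2O.

68.8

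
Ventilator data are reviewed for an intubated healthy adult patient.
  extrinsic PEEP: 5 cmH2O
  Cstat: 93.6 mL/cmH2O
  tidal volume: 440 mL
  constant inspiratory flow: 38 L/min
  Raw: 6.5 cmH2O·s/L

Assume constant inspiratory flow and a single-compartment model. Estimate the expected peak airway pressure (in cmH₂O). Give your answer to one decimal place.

13.8

Flow: 38 L/min ÷ 60 = 0.6333 L/s.
Equation of motion (constant flow): PIP = Vt/C + R·V̇ + PEEP.
PIP = 440/93.6 + 6.5×0.6333 + 5 = 4.701 + 4.116 + 5 = 13.817 cmH2O.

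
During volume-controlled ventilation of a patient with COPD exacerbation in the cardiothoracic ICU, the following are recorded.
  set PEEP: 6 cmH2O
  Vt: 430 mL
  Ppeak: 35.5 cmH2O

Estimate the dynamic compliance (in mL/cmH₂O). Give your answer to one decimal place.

Dynamic compliance = Vt / (PIP − PEEP) = 430 / (35.5 − 6) = 430 / 29.5 = 14.576 mL/cmH2O.

14.6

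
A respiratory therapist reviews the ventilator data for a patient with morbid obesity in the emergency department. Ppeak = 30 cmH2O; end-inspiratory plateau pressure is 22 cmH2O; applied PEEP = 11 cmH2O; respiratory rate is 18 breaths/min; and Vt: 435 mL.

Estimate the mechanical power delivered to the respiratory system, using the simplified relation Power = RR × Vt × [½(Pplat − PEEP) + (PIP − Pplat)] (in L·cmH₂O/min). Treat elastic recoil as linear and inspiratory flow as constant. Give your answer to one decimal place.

105.7

Per-breath work = Vt × [½(Pplat−PEEP) + (PIP−Pplat)] = 0.435 × [0.5×11.0 + 8.0] = 0.435 × 13.5 = 5.873 L·cmH2O.
Power = 18 × 5.873 = 105.71 L·cmH2O/min.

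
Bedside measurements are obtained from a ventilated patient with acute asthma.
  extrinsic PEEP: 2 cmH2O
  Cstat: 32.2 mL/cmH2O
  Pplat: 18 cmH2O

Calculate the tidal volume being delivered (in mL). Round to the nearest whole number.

515

Vt = Cstat × (Pplat − PEEP) = 32.2 × (18 − 2) = 32.2 × 16.0 = 515.2 mL.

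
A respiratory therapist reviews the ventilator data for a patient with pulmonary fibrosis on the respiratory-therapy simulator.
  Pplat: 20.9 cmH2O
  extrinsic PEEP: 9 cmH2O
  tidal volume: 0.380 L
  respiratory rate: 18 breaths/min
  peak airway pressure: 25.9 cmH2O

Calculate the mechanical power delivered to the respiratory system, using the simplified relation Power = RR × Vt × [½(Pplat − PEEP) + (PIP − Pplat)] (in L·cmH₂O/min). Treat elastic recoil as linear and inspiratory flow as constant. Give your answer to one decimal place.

Per-breath work = Vt × [½(Pplat−PEEP) + (PIP−Pplat)] = 0.380 × [0.5×11.9 + 5.0] = 0.380 × 10.95 = 4.161 L·cmH2O.
Power = 18 × 4.161 = 74.898 L·cmH2O/min.

74.9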